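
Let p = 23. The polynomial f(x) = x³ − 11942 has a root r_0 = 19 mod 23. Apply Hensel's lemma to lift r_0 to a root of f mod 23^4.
r_3 = 22398 (mod 279841)

Hensel: r_{i+1} = r_i − f(r_i)/f′(r_i) mod 23^{i+2}, where f′(x) = 3x². Iterate:
  r_0 = 19 (mod 23)
  r_1 = 180 (mod 529)
  r_2 = 10231 (mod 12167)
  r_3 = 22398 (mod 279841)
Final: r = 22398 with f(r) ≡ 0 mod 23^4.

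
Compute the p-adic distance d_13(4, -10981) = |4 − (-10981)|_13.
d_13(4, -10981) = 1/2197

Step 1 — x − y = 4 − (-10981) = 10985. Step 2 — v_13(10985) = 3 (factor: 10985 = (13^3 · 5); the sign does not affect v_p). Step 3 — |x − y|_13 = 13^{-3} = 1/2197.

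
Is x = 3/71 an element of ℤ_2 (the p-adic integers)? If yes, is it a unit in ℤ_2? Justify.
x ∈ ℤ_2^× (unit); v_2(x) = 0

ℤ_2 = {x ∈ ℚ_2 : v_2(x) ≥ 0} and ℤ_2^× = {x ∈ ℤ_2 : v_2(x) = 0}. Here v_2(3/71) = v_2(num) − v_2(den) = 0; compare against these criteria.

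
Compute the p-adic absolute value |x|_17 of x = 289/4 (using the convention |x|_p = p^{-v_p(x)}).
|289/4|_17 = 1/289

Step 1 — compute v_17(x) by factoring powers of 17 out of the numerator and denominator: v_17(289/4) = 2. Step 2 — apply |x|_p = p^{-v_p(x)} = 17^{-2} = 1/289.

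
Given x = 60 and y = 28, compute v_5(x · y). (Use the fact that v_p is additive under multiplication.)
v_5(1680) = 1

v_p(x) = 1 (factor: 60 = 5^1 · 12); v_p(y) = 0 (factor: 28 = 5^0 · 28). Additivity: v_p(xy) = v_p(x) + v_p(y) = 1 + 0 = 1. (Direct check: xy = 1680 = 5^1 · (336).)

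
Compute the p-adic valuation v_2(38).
v_2(38) = 1

v_2(n) is the largest exponent k such that 2^k divides n. Factor out: 38 = 2^1 · 19. (Sign doesn't affect v_p.) So v_2(38) = 1.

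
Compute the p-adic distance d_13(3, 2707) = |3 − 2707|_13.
d_13(3, 2707) = 1/169

Step 1 — x − y = 3 − 2707 = -2704. Step 2 — v_13(-2704) = 2 (factor: -2704 = −(13^2 · 16); the sign does not affect v_p). Step 3 — |x − y|_13 = 13^{-2} = 1/169.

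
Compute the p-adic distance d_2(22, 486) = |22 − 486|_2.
d_2(22, 486) = 1/16

Step 1 — x − y = 22 − 486 = -464. Step 2 — v_2(-464) = 4 (factor: -464 = −(2^4 · 29); the sign does not affect v_p). Step 3 — |x − y|_2 = 2^{-4} = 1/16.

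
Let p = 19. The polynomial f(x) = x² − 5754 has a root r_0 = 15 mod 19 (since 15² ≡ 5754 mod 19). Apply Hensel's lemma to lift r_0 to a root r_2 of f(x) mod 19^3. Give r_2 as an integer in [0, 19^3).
r_2 = 2979 (mod 6859)

Hensel's recurrence: r_{i+1} = r_i − f(r_i)·(f′(r_i))^{-1} mod 19^{i+2}, with f′(x) = 2x. Iterate:
  r_0 = 15 (mod 19)
  r_1 = 91 (mod 361)
  r_2 = 2979 (mod 6859)
Final: r_2 = 2979, and one checks f(r_2) ≡ 0 mod 19^3.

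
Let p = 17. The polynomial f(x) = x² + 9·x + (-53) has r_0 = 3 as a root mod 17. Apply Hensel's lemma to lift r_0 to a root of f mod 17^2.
r_1 = 139 (mod 289)

Hensel: r_{i+1} = r_i − f(r_i)·(f′(r_i))^{-1} mod 17^{i+2}, f′(x) = 2x + 9. Iterate:
  r_0 = 3 (mod 17)
  r_1 = 139 (mod 289)
Final: r = 139 satisfies f(r) ≡ 0 mod 17^2.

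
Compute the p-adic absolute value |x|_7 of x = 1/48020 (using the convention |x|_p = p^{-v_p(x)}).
|1/48020|_7 = 2401

Step 1 — compute v_7(x) by factoring powers of 7 out of the numerator and denominator: v_7(1/48020) = -4. Step 2 — apply |x|_p = p^{-v_p(x)} = 7^{4} = 2401.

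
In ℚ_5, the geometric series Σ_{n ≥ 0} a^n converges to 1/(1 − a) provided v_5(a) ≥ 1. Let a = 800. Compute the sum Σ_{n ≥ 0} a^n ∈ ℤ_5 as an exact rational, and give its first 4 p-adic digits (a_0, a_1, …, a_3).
Σ a^n = 1/(1 − a) = -1/799;  first 4 digits = (1, 0, 2, 1)

v_5(a) = 2 ≥ 1, so the series converges in ℤ_5 to 1/(1 − a) = 1/(1 − 800) = -1/799. Expand this rational in ℤ_5: compute digits iteratively via d_i = x_i mod 5, x_{i+1} = (x_i − d_i)/5. The first 4 digits are (1, 0, 2, 1).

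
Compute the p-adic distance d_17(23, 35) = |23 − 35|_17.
d_17(23, 35) = 1

Step 1 — x − y = 23 − 35 = -12. Step 2 — v_17(-12) = 0 (factor: -12 = −(17^0 · 12); the sign does not affect v_p). Step 3 — |x − y|_17 = 17^{0} = 1.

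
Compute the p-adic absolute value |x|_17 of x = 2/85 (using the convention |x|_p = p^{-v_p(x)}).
|2/85|_17 = 17

Step 1 — compute v_17(x) by factoring powers of 17 out of the numerator and denominator: v_17(2/85) = -1. Step 2 — apply |x|_p = p^{-v_p(x)} = 17^{1} = 17.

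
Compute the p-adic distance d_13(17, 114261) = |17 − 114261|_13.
d_13(17, 114261) = 1/28561

Step 1 — x − y = 17 − 114261 = -114244. Step 2 — v_13(-114244) = 4 (factor: -114244 = −(13^4 · 4); the sign does not affect v_p). Step 3 — |x − y|_13 = 13^{-4} = 1/28561.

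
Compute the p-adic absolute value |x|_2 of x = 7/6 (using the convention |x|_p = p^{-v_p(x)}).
|7/6|_2 = 2

Step 1 — compute v_2(x) by factoring powers of 2 out of the numerator and denominator: v_2(7/6) = -1. Step 2 — apply |x|_p = p^{-v_p(x)} = 2^{1} = 2.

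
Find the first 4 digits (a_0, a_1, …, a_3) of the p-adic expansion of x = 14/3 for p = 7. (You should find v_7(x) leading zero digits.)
(a_0, …, a_3) = (0, 3, 2, 2)

v_7(14/3) = 1, so a_0 = ... = a_0 = 0. Factor out: x = 7^1 · u with u = 2/3 a unit in ℤ_7. Expand u iteratively via a_{v+i} = u_i mod 7, u_{i+1} = (u_i − a_{v+i})/7:
  u_0 = 2/3;  a_1 = 3;  u_1 = (u_0 − 3)/7 = -1/3
  u_1 = -1/3;  a_2 = 2;  u_2 = (u_1 − 2)/7 = -1/3
  u_2 = -1/3;  a_3 = 2;  u_3 = (u_2 − 2)/7 = -1/3
Digits: (0, 3, 2, 2).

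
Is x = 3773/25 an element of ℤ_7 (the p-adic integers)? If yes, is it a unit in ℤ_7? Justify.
x ∈ ℤ_7 but not a unit; v_7(x) = 3 > 0

ℤ_7 = {x ∈ ℚ_7 : v_7(x) ≥ 0} and ℤ_7^× = {x ∈ ℤ_7 : v_7(x) = 0}. Here v_7(3773/25) = v_7(num) − v_7(den) = 3; compare against these criteria.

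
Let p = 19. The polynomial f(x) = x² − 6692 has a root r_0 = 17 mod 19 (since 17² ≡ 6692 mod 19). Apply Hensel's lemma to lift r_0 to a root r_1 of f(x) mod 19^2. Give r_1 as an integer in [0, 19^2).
r_1 = 131 (mod 361)

Hensel's recurrence: r_{i+1} = r_i − f(r_i)·(f′(r_i))^{-1} mod 19^{i+2}, with f′(x) = 2x. Iterate:
  r_0 = 17 (mod 19)
  r_1 = 131 (mod 361)
Final: r_1 = 131, and one checks f(r_1) ≡ 0 mod 19^2.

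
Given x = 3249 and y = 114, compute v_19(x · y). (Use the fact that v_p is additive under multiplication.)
v_19(370386) = 3

v_p(x) = 2 (factor: 3249 = 19^2 · 9); v_p(y) = 1 (factor: 114 = 19^1 · 6). Additivity: v_p(xy) = v_p(x) + v_p(y) = 2 + 1 = 3. (Direct check: xy = 370386 = 19^3 · (54).)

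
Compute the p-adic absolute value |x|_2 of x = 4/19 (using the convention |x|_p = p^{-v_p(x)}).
|4/19|_2 = 1/4

Step 1 — compute v_2(x) by factoring powers of 2 out of the numerator and denominator: v_2(4/19) = 2. Step 2 — apply |x|_p = p^{-v_p(x)} = 2^{-2} = 1/4.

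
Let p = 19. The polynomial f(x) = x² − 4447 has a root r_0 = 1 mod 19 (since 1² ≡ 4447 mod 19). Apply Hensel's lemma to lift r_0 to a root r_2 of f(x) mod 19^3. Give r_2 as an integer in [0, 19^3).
r_2 = 4029 (mod 6859)

Hensel's recurrence: r_{i+1} = r_i − f(r_i)·(f′(r_i))^{-1} mod 19^{i+2}, with f′(x) = 2x. Iterate:
  r_0 = 1 (mod 19)
  r_1 = 58 (mod 361)
  r_2 = 4029 (mod 6859)
Final: r_2 = 4029, and one checks f(r_2) ≡ 0 mod 19^3.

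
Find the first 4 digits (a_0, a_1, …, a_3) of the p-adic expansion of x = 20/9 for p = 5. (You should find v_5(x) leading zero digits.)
(a_0, …, a_3) = (0, 1, 1, 2)

v_5(20/9) = 1, so a_0 = ... = a_0 = 0. Factor out: x = 5^1 · u with u = 4/9 a unit in ℤ_5. Expand u iteratively via a_{v+i} = u_i mod 5, u_{i+1} = (u_i − a_{v+i})/5:
  u_0 = 4/9;  a_1 = 1;  u_1 = (u_0 − 1)/5 = -1/9
  u_1 = -1/9;  a_2 = 1;  u_2 = (u_1 − 1)/5 = -2/9
  u_2 = -2/9;  a_3 = 2;  u_3 = (u_2 − 2)/5 = -4/9
Digits: (0, 1, 1, 2).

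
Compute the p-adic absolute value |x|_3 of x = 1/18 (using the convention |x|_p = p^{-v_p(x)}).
|1/18|_3 = 9

Step 1 — compute v_3(x) by factoring powers of 3 out of the numerator and denominator: v_3(1/18) = -2. Step 2 — apply |x|_p = p^{-v_p(x)} = 3^{2} = 9.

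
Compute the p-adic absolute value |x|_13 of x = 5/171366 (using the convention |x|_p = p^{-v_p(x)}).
|5/171366|_13 = 28561

Step 1 — compute v_13(x) by factoring powers of 13 out of the numerator and denominator: v_13(5/171366) = -4. Step 2 — apply |x|_p = p^{-v_p(x)} = 13^{4} = 28561.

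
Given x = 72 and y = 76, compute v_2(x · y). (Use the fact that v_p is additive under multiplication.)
v_2(5472) = 5

v_p(x) = 3 (factor: 72 = 2^3 · 9); v_p(y) = 2 (factor: 76 = 2^2 · 19). Additivity: v_p(xy) = v_p(x) + v_p(y) = 3 + 2 = 5. (Direct check: xy = 5472 = 2^5 · (171).)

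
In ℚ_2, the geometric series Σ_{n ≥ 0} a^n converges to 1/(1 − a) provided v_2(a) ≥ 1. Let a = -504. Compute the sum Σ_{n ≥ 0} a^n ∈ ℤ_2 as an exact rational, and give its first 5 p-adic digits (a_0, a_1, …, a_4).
Σ a^n = 1/(1 − a) = 1/505;  first 5 digits = (1, 0, 0, 1, 0)

v_2(a) = 3 ≥ 1, so the series converges in ℤ_2 to 1/(1 − a) = 1/(1 − (-504)) = 1/505. Expand this rational in ℤ_2: compute digits iteratively via d_i = x_i mod 2, x_{i+1} = (x_i − d_i)/2. The first 5 digits are (1, 0, 0, 1, 0).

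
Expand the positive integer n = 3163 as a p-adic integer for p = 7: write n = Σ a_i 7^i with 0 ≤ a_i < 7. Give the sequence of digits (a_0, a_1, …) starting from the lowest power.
(a_0, a_1, …) = (6, 3, 1, 2, 1)

Repeated division by 7 gives the digits low-to-high: 3163 = 6 + 3·7^1 + 1·7^2 + 2·7^3 + 1·7^4. Digit sequence: (6, 3, 1, 2, 1).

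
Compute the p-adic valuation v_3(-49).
v_3(-49) = 0

v_3(n) is the largest exponent k such that 3^k divides n. Factor out: -49 = -3^0 · 49. (Sign doesn't affect v_p.) So v_3(-49) = 0.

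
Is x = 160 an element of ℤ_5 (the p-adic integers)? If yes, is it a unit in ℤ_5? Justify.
x ∈ ℤ_5 but not a unit; v_5(x) = 1 > 0

ℤ_5 = {x ∈ ℚ_5 : v_5(x) ≥ 0} and ℤ_5^× = {x ∈ ℤ_5 : v_5(x) = 0}. Here v_5(160) = v_5(num) − v_5(den) = 1; compare against these criteria.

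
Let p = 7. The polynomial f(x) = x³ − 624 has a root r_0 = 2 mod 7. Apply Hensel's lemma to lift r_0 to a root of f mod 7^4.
r_3 = 527 (mod 2401)

Hensel: r_{i+1} = r_i − f(r_i)/f′(r_i) mod 7^{i+2}, where f′(x) = 3x². Iterate:
  r_0 = 2 (mod 7)
  r_1 = 37 (mod 49)
  r_2 = 184 (mod 343)
  r_3 = 527 (mod 2401)
Final: r = 527 with f(r) ≡ 0 mod 7^4.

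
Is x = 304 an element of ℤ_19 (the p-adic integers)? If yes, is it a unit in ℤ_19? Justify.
x ∈ ℤ_19 but not a unit; v_19(x) = 1 > 0

ℤ_19 = {x ∈ ℚ_19 : v_19(x) ≥ 0} and ℤ_19^× = {x ∈ ℤ_19 : v_19(x) = 0}. Here v_19(304) = v_19(num) − v_19(den) = 1; compare against these criteria.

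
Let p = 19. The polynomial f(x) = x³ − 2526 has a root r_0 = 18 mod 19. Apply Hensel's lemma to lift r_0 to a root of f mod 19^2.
r_1 = 360 (mod 361)

Hensel: r_{i+1} = r_i − f(r_i)/f′(r_i) mod 19^{i+2}, where f′(x) = 3x². Iterate:
  r_0 = 18 (mod 19)
  r_1 = 360 (mod 361)
Final: r = 360 with f(r) ≡ 0 mod 19^2.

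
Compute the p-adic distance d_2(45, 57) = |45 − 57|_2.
d_2(45, 57) = 1/4

Step 1 — x − y = 45 − 57 = -12. Step 2 — v_2(-12) = 2 (factor: -12 = −(2^2 · 3); the sign does not affect v_p). Step 3 — |x − y|_2 = 2^{-2} = 1/4.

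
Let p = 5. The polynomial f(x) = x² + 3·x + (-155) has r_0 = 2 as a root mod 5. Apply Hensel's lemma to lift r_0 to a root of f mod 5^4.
r_3 = 312 (mod 625)

Hensel: r_{i+1} = r_i − f(r_i)·(f′(r_i))^{-1} mod 5^{i+2}, f′(x) = 2x + 3. Iterate:
  r_0 = 2 (mod 5)
  r_1 = 12 (mod 25)
  r_2 = 62 (mod 125)
  r_3 = 312 (mod 625)
Final: r = 312 satisfies f(r) ≡ 0 mod 5^4.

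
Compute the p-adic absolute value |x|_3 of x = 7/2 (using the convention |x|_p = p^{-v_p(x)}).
|7/2|_3 = 1

Step 1 — compute v_3(x) by factoring powers of 3 out of the numerator and denominator: v_3(7/2) = 0. Step 2 — apply |x|_p = p^{-v_p(x)} = 3^{0} = 1.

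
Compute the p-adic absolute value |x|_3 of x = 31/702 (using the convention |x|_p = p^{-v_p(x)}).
|31/702|_3 = 27

Step 1 — compute v_3(x) by factoring powers of 3 out of the numerator and denominator: v_3(31/702) = -3. Step 2 — apply |x|_p = p^{-v_p(x)} = 3^{3} = 27.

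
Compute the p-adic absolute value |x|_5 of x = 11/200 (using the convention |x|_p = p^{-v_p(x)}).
|11/200|_5 = 25

Step 1 — compute v_5(x) by factoring powers of 5 out of the numerator and denominator: v_5(11/200) = -2. Step 2 — apply |x|_p = p^{-v_p(x)} = 5^{2} = 25.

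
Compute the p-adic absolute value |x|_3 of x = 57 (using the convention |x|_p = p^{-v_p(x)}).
|57|_3 = 1/3

Step 1 — compute v_3(x) by factoring powers of 3 out of the numerator and denominator: v_3(57) = 1. Step 2 — apply |x|_p = p^{-v_p(x)} = 3^{-1} = 1/3.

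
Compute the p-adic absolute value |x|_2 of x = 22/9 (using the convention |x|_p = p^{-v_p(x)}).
|22/9|_2 = 1/2

Step 1 — compute v_2(x) by factoring powers of 2 out of the numerator and denominator: v_2(22/9) = 1. Step 2 — apply |x|_p = p^{-v_p(x)} = 2^{-1} = 1/2.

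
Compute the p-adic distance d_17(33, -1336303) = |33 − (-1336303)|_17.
d_17(33, -1336303) = 1/83521

Step 1 — x − y = 33 − (-1336303) = 1336336. Step 2 — v_17(1336336) = 4 (factor: 1336336 = (17^4 · 16); the sign does not affect v_p). Step 3 — |x − y|_17 = 17^{-4} = 1/83521.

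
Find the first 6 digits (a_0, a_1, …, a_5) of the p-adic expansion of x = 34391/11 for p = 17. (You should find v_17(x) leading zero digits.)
(a_0, …, a_5) = (0, 0, 0, 13, 7, 15)

v_17(34391/11) = 3, so a_0 = ... = a_2 = 0. Factor out: x = 17^3 · u with u = 7/11 a unit in ℤ_17. Expand u iteratively via a_{v+i} = u_i mod 17, u_{i+1} = (u_i − a_{v+i})/17:
  u_0 = 7/11;  a_3 = 13;  u_1 = (u_0 − 13)/17 = -8/11
  u_1 = -8/11;  a_4 = 7;  u_2 = (u_1 − 7)/17 = -5/11
  u_2 = -5/11;  a_5 = 15;  u_3 = (u_2 − 15)/17 = -10/11
Digits: (0, 0, 0, 13, 7, 15).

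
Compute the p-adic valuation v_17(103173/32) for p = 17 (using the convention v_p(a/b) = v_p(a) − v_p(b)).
v_17(103173/32) = 3

Factor powers of 17 from the numerator and denominator of the reduced fraction: 103173 = 17^3 · 21 and 32 = 17^0 · 32. Apply v_p(a/b) = v_p(a) − v_p(b): v_17(103173/32) = 3 − 0 = 3.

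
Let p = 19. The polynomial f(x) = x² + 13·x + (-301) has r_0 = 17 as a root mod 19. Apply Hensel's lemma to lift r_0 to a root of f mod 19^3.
r_2 = 5489 (mod 6859)

Hensel: r_{i+1} = r_i − f(r_i)·(f′(r_i))^{-1} mod 19^{i+2}, f′(x) = 2x + 13. Iterate:
  r_0 = 17 (mod 19)
  r_1 = 74 (mod 361)
  r_2 = 5489 (mod 6859)
Final: r = 5489 satisfies f(r) ≡ 0 mod 19^3.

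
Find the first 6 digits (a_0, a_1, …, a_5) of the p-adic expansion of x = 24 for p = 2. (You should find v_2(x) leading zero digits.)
(a_0, …, a_5) = (0, 0, 0, 1, 1, 0)

v_2(24) = 3, so a_0 = ... = a_2 = 0. Factor out: x = 2^3 · u with u = 3 a unit in ℤ_2. Expand u iteratively via a_{v+i} = u_i mod 2, u_{i+1} = (u_i − a_{v+i})/2:
  u_0 = 3;  a_3 = 1;  u_1 = (u_0 − 1)/2 = 1
  u_1 = 1;  a_4 = 1;  u_2 = (u_1 − 1)/2 = 0
  u_2 = 0;  a_5 = 0;  u_3 = (u_2 − 0)/2 = 0
Digits: (0, 0, 0, 1, 1, 0).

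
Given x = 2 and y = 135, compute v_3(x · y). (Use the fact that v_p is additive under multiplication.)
v_3(270) = 3

v_p(x) = 0 (factor: 2 = 3^0 · 2); v_p(y) = 3 (factor: 135 = 3^3 · 5). Additivity: v_p(xy) = v_p(x) + v_p(y) = 0 + 3 = 3. (Direct check: xy = 270 = 3^3 · (10).)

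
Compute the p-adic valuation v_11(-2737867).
v_11(-2737867) = 5

v_11(n) is the largest exponent k such that 11^k divides n. Factor out: -2737867 = -11^5 · 17. (Sign doesn't affect v_p.) So v_11(-2737867) = 5.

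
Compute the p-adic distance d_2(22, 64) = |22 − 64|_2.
d_2(22, 64) = 1/2

Step 1 — x − y = 22 − 64 = -42. Step 2 — v_2(-42) = 1 (factor: -42 = −(2^1 · 21); the sign does not affect v_p). Step 3 — |x − y|_2 = 2^{-1} = 1/2.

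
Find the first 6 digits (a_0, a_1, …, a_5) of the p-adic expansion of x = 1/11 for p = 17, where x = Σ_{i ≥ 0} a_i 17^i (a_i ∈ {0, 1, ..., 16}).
(a_0, …, a_5) = (14, 10, 4, 9, 1, 3)

v_17(1/11) = 0 (numerator and denominator both coprime to 17), so x ∈ ℤ_17^×. Compute digits iteratively via a_i = x_i mod 17, x_{i+1} = (x_i − a_i)/17, with x_0 = x:
  x_0 = 1/11;  a_0 = 14;  x_1 = (x_0 − 14)/17 = -9/11
  x_1 = -9/11;  a_1 = 10;  x_2 = (x_1 − 10)/17 = -7/11
  x_2 = -7/11;  a_2 = 4;  x_3 = (x_2 − 4)/17 = -3/11
  x_3 = -3/11;  a_3 = 9;  x_4 = (x_3 − 9)/17 = -6/11
  x_4 = -6/11;  a_4 = 1;  x_5 = (x_4 − 1)/17 = -1/11
  x_5 = -1/11;  a_5 = 3;  x_6 = (x_5 − 3)/17 = -2/11
Digits: (14, 10, 4, 9, 1, 3).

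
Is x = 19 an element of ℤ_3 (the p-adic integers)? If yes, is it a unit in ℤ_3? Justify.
x ∈ ℤ_3^× (unit); v_3(x) = 0

ℤ_3 = {x ∈ ℚ_3 : v_3(x) ≥ 0} and ℤ_3^× = {x ∈ ℤ_3 : v_3(x) = 0}. Here v_3(19) = v_3(num) − v_3(den) = 0; compare against these criteria.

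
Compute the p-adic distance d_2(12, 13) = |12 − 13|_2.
d_2(12, 13) = 1

Step 1 — x − y = 12 − 13 = -1. Step 2 — v_2(-1) = 0 (factor: -1 = −(2^0 · 1); the sign does not affect v_p). Step 3 — |x − y|_2 = 2^{0} = 1.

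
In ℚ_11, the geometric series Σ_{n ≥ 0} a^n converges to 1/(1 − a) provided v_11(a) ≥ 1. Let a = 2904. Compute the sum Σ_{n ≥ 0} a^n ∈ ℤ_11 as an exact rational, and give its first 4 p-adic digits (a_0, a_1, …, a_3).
Σ a^n = 1/(1 − a) = -1/2903;  first 4 digits = (1, 0, 2, 2)

v_11(a) = 2 ≥ 1, so the series converges in ℤ_11 to 1/(1 − a) = 1/(1 − 2904) = -1/2903. Expand this rational in ℤ_11: compute digits iteratively via d_i = x_i mod 11, x_{i+1} = (x_i − d_i)/11. The first 4 digits are (1, 0, 2, 2).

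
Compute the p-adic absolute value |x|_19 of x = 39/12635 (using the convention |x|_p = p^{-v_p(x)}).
|39/12635|_19 = 361

Step 1 — compute v_19(x) by factoring powers of 19 out of the numerator and denominator: v_19(39/12635) = -2. Step 2 — apply |x|_p = p^{-v_p(x)} = 19^{2} = 361.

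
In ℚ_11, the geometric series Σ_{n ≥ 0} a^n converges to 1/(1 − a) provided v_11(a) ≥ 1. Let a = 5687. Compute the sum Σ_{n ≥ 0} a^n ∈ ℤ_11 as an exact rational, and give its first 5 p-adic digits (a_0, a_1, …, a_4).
Σ a^n = 1/(1 − a) = -1/5686;  first 5 digits = (1, 0, 3, 4, 9)

v_11(a) = 2 ≥ 1, so the series converges in ℤ_11 to 1/(1 − a) = 1/(1 − 5687) = -1/5686. Expand this rational in ℤ_11: compute digits iteratively via d_i = x_i mod 11, x_{i+1} = (x_i − d_i)/11. The first 5 digits are (1, 0, 3, 4, 9).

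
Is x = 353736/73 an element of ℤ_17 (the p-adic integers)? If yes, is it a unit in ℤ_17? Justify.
x ∈ ℤ_17 but not a unit; v_17(x) = 3 > 0

ℤ_17 = {x ∈ ℚ_17 : v_17(x) ≥ 0} and ℤ_17^× = {x ∈ ℤ_17 : v_17(x) = 0}. Here v_17(353736/73) = v_17(num) − v_17(den) = 3; compare against these criteria.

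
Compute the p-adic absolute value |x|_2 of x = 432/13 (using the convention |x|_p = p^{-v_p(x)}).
|432/13|_2 = 1/16

Step 1 — compute v_2(x) by factoring powers of 2 out of the numerator and denominator: v_2(432/13) = 4. Step 2 — apply |x|_p = p^{-v_p(x)} = 2^{-4} = 1/16.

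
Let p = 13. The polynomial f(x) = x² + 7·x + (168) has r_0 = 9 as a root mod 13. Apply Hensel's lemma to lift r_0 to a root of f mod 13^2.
r_1 = 152 (mod 169)

Hensel: r_{i+1} = r_i − f(r_i)·(f′(r_i))^{-1} mod 13^{i+2}, f′(x) = 2x + 7. Iterate:
  r_0 = 9 (mod 13)
  r_1 = 152 (mod 169)
Final: r = 152 satisfies f(r) ≡ 0 mod 13^2.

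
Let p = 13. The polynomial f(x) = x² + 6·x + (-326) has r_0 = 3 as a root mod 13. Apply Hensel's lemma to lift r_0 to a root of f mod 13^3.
r_2 = 1732 (mod 2197)

Hensel: r_{i+1} = r_i − f(r_i)·(f′(r_i))^{-1} mod 13^{i+2}, f′(x) = 2x + 6. Iterate:
  r_0 = 3 (mod 13)
  r_1 = 42 (mod 169)
  r_2 = 1732 (mod 2197)
Final: r = 1732 satisfies f(r) ≡ 0 mod 13^3.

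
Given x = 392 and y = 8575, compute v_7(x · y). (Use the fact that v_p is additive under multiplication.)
v_7(3361400) = 5

v_p(x) = 2 (factor: 392 = 7^2 · 8); v_p(y) = 3 (factor: 8575 = 7^3 · 25). Additivity: v_p(xy) = v_p(x) + v_p(y) = 2 + 3 = 5. (Direct check: xy = 3361400 = 7^5 · (200).)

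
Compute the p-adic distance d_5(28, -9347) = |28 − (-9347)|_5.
d_5(28, -9347) = 1/3125

Step 1 — x − y = 28 − (-9347) = 9375. Step 2 — v_5(9375) = 5 (factor: 9375 = (5^5 · 3); the sign does not affect v_p). Step 3 — |x − y|_5 = 5^{-5} = 1/3125.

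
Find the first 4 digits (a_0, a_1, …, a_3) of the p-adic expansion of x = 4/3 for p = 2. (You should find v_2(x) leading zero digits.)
(a_0, …, a_3) = (0, 0, 1, 1)

v_2(4/3) = 2, so a_0 = ... = a_1 = 0. Factor out: x = 2^2 · u with u = 1/3 a unit in ℤ_2. Expand u iteratively via a_{v+i} = u_i mod 2, u_{i+1} = (u_i − a_{v+i})/2:
  u_0 = 1/3;  a_2 = 1;  u_1 = (u_0 − 1)/2 = -1/3
  u_1 = -1/3;  a_3 = 1;  u_2 = (u_1 − 1)/2 = -2/3
Digits: (0, 0, 1, 1).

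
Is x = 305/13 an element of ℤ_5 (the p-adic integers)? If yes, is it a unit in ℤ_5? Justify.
x ∈ ℤ_5 but not a unit; v_5(x) = 1 > 0

ℤ_5 = {x ∈ ℚ_5 : v_5(x) ≥ 0} and ℤ_5^× = {x ∈ ℤ_5 : v_5(x) = 0}. Here v_5(305/13) = v_5(num) − v_5(den) = 1; compare against these criteria.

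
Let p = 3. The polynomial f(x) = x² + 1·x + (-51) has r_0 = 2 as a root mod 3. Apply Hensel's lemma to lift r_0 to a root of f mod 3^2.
r_1 = 2 (mod 9)

Hensel: r_{i+1} = r_i − f(r_i)·(f′(r_i))^{-1} mod 3^{i+2}, f′(x) = 2x + 1. Iterate:
  r_0 = 2 (mod 3)
  r_1 = 2 (mod 9)
Final: r = 2 satisfies f(r) ≡ 0 mod 3^2.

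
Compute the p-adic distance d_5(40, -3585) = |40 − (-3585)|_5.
d_5(40, -3585) = 1/125

Step 1 — x − y = 40 − (-3585) = 3625. Step 2 — v_5(3625) = 3 (factor: 3625 = (5^3 · 29); the sign does not affect v_p). Step 3 — |x − y|_5 = 5^{-3} = 1/125.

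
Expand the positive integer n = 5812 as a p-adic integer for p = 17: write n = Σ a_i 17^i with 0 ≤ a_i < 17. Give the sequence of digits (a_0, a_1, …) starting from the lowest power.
(a_0, a_1, …) = (15, 1, 3, 1)

Repeated division by 17 gives the digits low-to-high: 5812 = 15 + 1·17^1 + 3·17^2 + 1·17^3. Digit sequence: (15, 1, 3, 1).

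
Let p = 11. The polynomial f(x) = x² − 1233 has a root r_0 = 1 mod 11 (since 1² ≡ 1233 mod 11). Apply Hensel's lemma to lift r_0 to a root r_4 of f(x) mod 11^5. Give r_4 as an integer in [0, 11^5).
r_4 = 53131 (mod 161051)

Hensel's recurrence: r_{i+1} = r_i − f(r_i)·(f′(r_i))^{-1} mod 11^{i+2}, with f′(x) = 2x. Iterate:
  r_0 = 1 (mod 11)
  r_1 = 12 (mod 121)
  r_2 = 1222 (mod 1331)
  r_3 = 9208 (mod 14641)
  r_4 = 53131 (mod 161051)
Final: r_4 = 53131, and one checks f(r_4) ≡ 0 mod 11^5.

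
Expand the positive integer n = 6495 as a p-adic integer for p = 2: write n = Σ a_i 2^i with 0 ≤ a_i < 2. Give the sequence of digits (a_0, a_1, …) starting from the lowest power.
(a_0, a_1, …) = (1, 1, 1, 1, 1, 0, 1, 0, 1, 0, 0, 1, 1)

Repeated division by 2 gives the digits low-to-high: 6495 = 1 + 1·2^1 + 1·2^2 + 1·2^3 + 1·2^4 + 1·2^6 + 1·2^8 + 1·2^11 + 1·2^12. Digit sequence: (1, 1, 1, 1, 1, 0, 1, 0, 1, 0, 0, 1, 1).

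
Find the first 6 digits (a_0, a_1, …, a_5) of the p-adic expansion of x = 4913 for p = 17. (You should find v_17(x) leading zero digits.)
(a_0, …, a_5) = (0, 0, 0, 1, 0, 0)

v_17(4913) = 3, so a_0 = ... = a_2 = 0. Factor out: x = 17^3 · u with u = 1 a unit in ℤ_17. Expand u iteratively via a_{v+i} = u_i mod 17, u_{i+1} = (u_i − a_{v+i})/17:
  u_0 = 1;  a_3 = 1;  u_1 = (u_0 − 1)/17 = 0
  u_1 = 0;  a_4 = 0;  u_2 = (u_1 − 0)/17 = 0
  u_2 = 0;  a_5 = 0;  u_3 = (u_2 − 0)/17 = 0
Digits: (0, 0, 0, 1, 0, 0).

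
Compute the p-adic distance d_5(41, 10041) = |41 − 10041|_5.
d_5(41, 10041) = 1/625

Step 1 — x − y = 41 − 10041 = -10000. Step 2 — v_5(-10000) = 4 (factor: -10000 = −(5^4 · 16); the sign does not affect v_p). Step 3 — |x − y|_5 = 5^{-4} = 1/625.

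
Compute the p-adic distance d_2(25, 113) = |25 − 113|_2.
d_2(25, 113) = 1/8

Step 1 — x − y = 25 − 113 = -88. Step 2 — v_2(-88) = 3 (factor: -88 = −(2^3 · 11); the sign does not affect v_p). Step 3 — |x − y|_2 = 2^{-3} = 1/8.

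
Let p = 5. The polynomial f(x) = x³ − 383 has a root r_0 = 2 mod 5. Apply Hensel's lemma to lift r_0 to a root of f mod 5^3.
r_2 = 2 (mod 125)

Hensel: r_{i+1} = r_i − f(r_i)/f′(r_i) mod 5^{i+2}, where f′(x) = 3x². Iterate:
  r_0 = 2 (mod 5)
  r_1 = 2 (mod 25)
  r_2 = 2 (mod 125)
Final: r = 2 with f(r) ≡ 0 mod 5^3.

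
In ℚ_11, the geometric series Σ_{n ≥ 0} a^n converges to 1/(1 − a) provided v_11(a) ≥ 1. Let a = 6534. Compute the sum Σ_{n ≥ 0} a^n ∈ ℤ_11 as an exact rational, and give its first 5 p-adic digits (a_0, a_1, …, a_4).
Σ a^n = 1/(1 − a) = -1/6533;  first 5 digits = (1, 0, 10, 4, 1)

v_11(a) = 2 ≥ 1, so the series converges in ℤ_11 to 1/(1 − a) = 1/(1 − 6534) = -1/6533. Expand this rational in ℤ_11: compute digits iteratively via d_i = x_i mod 11, x_{i+1} = (x_i − d_i)/11. The first 5 digits are (1, 0, 10, 4, 1).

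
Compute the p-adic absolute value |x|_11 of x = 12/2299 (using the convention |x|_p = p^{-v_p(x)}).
|12/2299|_11 = 121

Step 1 — compute v_11(x) by factoring powers of 11 out of the numerator and denominator: v_11(12/2299) = -2. Step 2 — apply |x|_p = p^{-v_p(x)} = 11^{2} = 121.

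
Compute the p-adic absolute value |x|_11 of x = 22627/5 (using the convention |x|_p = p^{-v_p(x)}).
|22627/5|_11 = 1/1331

Step 1 — compute v_11(x) by factoring powers of 11 out of the numerator and denominator: v_11(22627/5) = 3. Step 2 — apply |x|_p = p^{-v_p(x)} = 11^{-3} = 1/1331.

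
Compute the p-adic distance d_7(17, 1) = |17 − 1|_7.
d_7(17, 1) = 1

Step 1 — x − y = 17 − 1 = 16. Step 2 — v_7(16) = 0 (factor: 16 = (7^0 · 16); the sign does not affect v_p). Step 3 — |x − y|_7 = 7^{0} = 1.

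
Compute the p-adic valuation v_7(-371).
v_7(-371) = 1

v_7(n) is the largest exponent k such that 7^k divides n. Factor out: -371 = -7^1 · 53. (Sign doesn't affect v_p.) So v_7(-371) = 1.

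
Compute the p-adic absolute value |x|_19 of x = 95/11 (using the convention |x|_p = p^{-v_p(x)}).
|95/11|_19 = 1/19

Step 1 — compute v_19(x) by factoring powers of 19 out of the numerator and denominator: v_19(95/11) = 1. Step 2 — apply |x|_p = p^{-v_p(x)} = 19^{-1} = 1/19.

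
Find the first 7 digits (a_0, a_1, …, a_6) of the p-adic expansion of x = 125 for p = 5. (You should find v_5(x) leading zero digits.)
(a_0, …, a_6) = (0, 0, 0, 1, 0, 0, 0)

v_5(125) = 3, so a_0 = ... = a_2 = 0. Factor out: x = 5^3 · u with u = 1 a unit in ℤ_5. Expand u iteratively via a_{v+i} = u_i mod 5, u_{i+1} = (u_i − a_{v+i})/5:
  u_0 = 1;  a_3 = 1;  u_1 = (u_0 − 1)/5 = 0
  u_1 = 0;  a_4 = 0;  u_2 = (u_1 − 0)/5 = 0
  u_2 = 0;  a_5 = 0;  u_3 = (u_2 − 0)/5 = 0
  u_3 = 0;  a_6 = 0;  u_4 = (u_3 − 0)/5 = 0
Digits: (0, 0, 0, 1, 0, 0, 0).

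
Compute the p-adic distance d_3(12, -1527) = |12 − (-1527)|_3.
d_3(12, -1527) = 1/81

Step 1 — x − y = 12 − (-1527) = 1539. Step 2 — v_3(1539) = 4 (factor: 1539 = (3^4 · 19); the sign does not affect v_p). Step 3 — |x − y|_3 = 3^{-4} = 1/81.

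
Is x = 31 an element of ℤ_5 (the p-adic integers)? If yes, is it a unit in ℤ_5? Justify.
x ∈ ℤ_5^× (unit); v_5(x) = 0

ℤ_5 = {x ∈ ℚ_5 : v_5(x) ≥ 0} and ℤ_5^× = {x ∈ ℤ_5 : v_5(x) = 0}. Here v_5(31) = v_5(num) − v_5(den) = 0; compare against these criteria.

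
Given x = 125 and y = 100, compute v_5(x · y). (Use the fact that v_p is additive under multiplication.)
v_5(12500) = 5

v_p(x) = 3 (factor: 125 = 5^3 · 1); v_p(y) = 2 (factor: 100 = 5^2 · 4). Additivity: v_p(xy) = v_p(x) + v_p(y) = 3 + 2 = 5. (Direct check: xy = 12500 = 5^5 · (4).)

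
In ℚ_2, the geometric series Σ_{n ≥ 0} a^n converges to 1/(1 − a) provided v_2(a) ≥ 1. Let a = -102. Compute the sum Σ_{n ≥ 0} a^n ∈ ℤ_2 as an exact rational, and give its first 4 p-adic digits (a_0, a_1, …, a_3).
Σ a^n = 1/(1 − a) = 1/103;  first 4 digits = (1, 1, 1, 0)

v_2(a) = 1 ≥ 1, so the series converges in ℤ_2 to 1/(1 − a) = 1/(1 − (-102)) = 1/103. Expand this rational in ℤ_2: compute digits iteratively via d_i = x_i mod 2, x_{i+1} = (x_i − d_i)/2. The first 4 digits are (1, 1, 1, 0).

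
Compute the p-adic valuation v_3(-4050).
v_3(-4050) = 4

v_3(n) is the largest exponent k such that 3^k divides n. Factor out: -4050 = -3^4 · 50. (Sign doesn't affect v_p.) So v_3(-4050) = 4.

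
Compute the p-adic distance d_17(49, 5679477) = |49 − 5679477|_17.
d_17(49, 5679477) = 1/1419857

Step 1 — x − y = 49 − 5679477 = -5679428. Step 2 — v_17(-5679428) = 5 (factor: -5679428 = −(17^5 · 4); the sign does not affect v_p). Step 3 — |x − y|_17 = 17^{-5} = 1/1419857.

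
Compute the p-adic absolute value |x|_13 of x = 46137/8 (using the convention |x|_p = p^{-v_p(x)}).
|46137/8|_13 = 1/2197

Step 1 — compute v_13(x) by factoring powers of 13 out of the numerator and denominator: v_13(46137/8) = 3. Step 2 — apply |x|_p = p^{-v_p(x)} = 13^{-3} = 1/2197.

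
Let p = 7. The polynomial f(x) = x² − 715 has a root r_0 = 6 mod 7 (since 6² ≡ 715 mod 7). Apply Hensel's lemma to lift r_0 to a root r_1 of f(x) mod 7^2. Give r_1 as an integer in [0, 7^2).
r_1 = 34 (mod 49)

Hensel's recurrence: r_{i+1} = r_i − f(r_i)·(f′(r_i))^{-1} mod 7^{i+2}, with f′(x) = 2x. Iterate:
  r_0 = 6 (mod 7)
  r_1 = 34 (mod 49)
Final: r_1 = 34, and one checks f(r_1) ≡ 0 mod 7^2.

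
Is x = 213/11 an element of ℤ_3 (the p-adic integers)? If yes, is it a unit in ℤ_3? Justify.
x ∈ ℤ_3 but not a unit; v_3(x) = 1 > 0

ℤ_3 = {x ∈ ℚ_3 : v_3(x) ≥ 0} and ℤ_3^× = {x ∈ ℤ_3 : v_3(x) = 0}. Here v_3(213/11) = v_3(num) − v_3(den) = 1; compare against these criteria.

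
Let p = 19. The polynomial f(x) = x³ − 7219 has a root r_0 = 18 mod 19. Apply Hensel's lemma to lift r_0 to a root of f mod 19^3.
r_2 = 4692 (mod 6859)

Hensel: r_{i+1} = r_i − f(r_i)/f′(r_i) mod 19^{i+2}, where f′(x) = 3x². Iterate:
  r_0 = 18 (mod 19)
  r_1 = 360 (mod 361)
  r_2 = 4692 (mod 6859)
Final: r = 4692 with f(r) ≡ 0 mod 19^3.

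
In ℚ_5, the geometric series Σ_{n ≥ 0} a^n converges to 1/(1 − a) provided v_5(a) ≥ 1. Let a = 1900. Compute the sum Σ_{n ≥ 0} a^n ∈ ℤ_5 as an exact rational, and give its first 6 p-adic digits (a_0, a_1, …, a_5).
Σ a^n = 1/(1 − a) = -1/1899;  first 6 digits = (1, 0, 1, 0, 4, 0)

v_5(a) = 2 ≥ 1, so the series converges in ℤ_5 to 1/(1 − a) = 1/(1 − 1900) = -1/1899. Expand this rational in ℤ_5: compute digits iteratively via d_i = x_i mod 5, x_{i+1} = (x_i − d_i)/5. The first 6 digits are (1, 0, 1, 0, 4, 0).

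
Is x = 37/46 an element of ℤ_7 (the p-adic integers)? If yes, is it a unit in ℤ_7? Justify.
x ∈ ℤ_7^× (unit); v_7(x) = 0

ℤ_7 = {x ∈ ℚ_7 : v_7(x) ≥ 0} and ℤ_7^× = {x ∈ ℤ_7 : v_7(x) = 0}. Here v_7(37/46) = v_7(num) − v_7(den) = 0; compare against these criteria.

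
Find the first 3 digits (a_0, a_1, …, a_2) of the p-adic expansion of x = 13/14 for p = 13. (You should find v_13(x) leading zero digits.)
(a_0, …, a_2) = (0, 1, 12)

v_13(13/14) = 1, so a_0 = ... = a_0 = 0. Factor out: x = 13^1 · u with u = 1/14 a unit in ℤ_13. Expand u iteratively via a_{v+i} = u_i mod 13, u_{i+1} = (u_i − a_{v+i})/13:
  u_0 = 1/14;  a_1 = 1;  u_1 = (u_0 − 1)/13 = -1/14
  u_1 = -1/14;  a_2 = 12;  u_2 = (u_1 − 12)/13 = -13/14
Digits: (0, 1, 12).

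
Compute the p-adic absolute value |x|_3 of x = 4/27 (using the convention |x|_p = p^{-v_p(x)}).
|4/27|_3 = 27

Step 1 — compute v_3(x) by factoring powers of 3 out of the numerator and denominator: v_3(4/27) = -3. Step 2 — apply |x|_p = p^{-v_p(x)} = 3^{3} = 27.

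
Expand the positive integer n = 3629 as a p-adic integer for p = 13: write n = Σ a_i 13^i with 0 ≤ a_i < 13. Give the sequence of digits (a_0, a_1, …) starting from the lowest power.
(a_0, a_1, …) = (2, 6, 8, 1)

Repeated division by 13 gives the digits low-to-high: 3629 = 2 + 6·13^1 + 8·13^2 + 1·13^3. Digit sequence: (2, 6, 8, 1).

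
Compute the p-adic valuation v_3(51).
v_3(51) = 1

v_3(n) is the largest exponent k such that 3^k divides n. Factor out: 51 = 3^1 · 17. (Sign doesn't affect v_p.) So v_3(51) = 1.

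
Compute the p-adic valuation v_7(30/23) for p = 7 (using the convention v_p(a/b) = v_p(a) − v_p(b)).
v_7(30/23) = 0

Factor powers of 7 from the numerator and denominator of the reduced fraction: 30 = 7^0 · 30 and 23 = 7^0 · 23. Apply v_p(a/b) = v_p(a) − v_p(b): v_7(30/23) = 0 − 0 = 0.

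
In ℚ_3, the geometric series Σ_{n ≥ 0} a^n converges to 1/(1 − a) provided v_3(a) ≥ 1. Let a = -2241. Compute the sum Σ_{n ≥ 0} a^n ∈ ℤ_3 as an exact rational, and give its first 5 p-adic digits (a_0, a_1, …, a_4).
Σ a^n = 1/(1 − a) = 1/2242;  first 5 digits = (1, 0, 0, 1, 2)

v_3(a) = 3 ≥ 1, so the series converges in ℤ_3 to 1/(1 − a) = 1/(1 − (-2241)) = 1/2242. Expand this rational in ℤ_3: compute digits iteratively via d_i = x_i mod 3, x_{i+1} = (x_i − d_i)/3. The first 5 digits are (1, 0, 0, 1, 2).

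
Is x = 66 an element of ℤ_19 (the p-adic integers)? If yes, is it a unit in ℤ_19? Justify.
x ∈ ℤ_19^× (unit); v_19(x) = 0

ℤ_19 = {x ∈ ℚ_19 : v_19(x) ≥ 0} and ℤ_19^× = {x ∈ ℤ_19 : v_19(x) = 0}. Here v_19(66) = v_19(num) − v_19(den) = 0; compare against these criteria.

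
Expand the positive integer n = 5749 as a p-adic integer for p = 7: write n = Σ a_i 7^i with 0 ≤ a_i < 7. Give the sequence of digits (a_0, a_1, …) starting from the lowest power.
(a_0, a_1, …) = (2, 2, 5, 2, 2)

Repeated division by 7 gives the digits low-to-high: 5749 = 2 + 2·7^1 + 5·7^2 + 2·7^3 + 2·7^4. Digit sequence: (2, 2, 5, 2, 2).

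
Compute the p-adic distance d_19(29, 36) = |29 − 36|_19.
d_19(29, 36) = 1

Step 1 — x − y = 29 − 36 = -7. Step 2 — v_19(-7) = 0 (factor: -7 = −(19^0 · 7); the sign does not affect v_p). Step 3 — |x − y|_19 = 19^{0} = 1.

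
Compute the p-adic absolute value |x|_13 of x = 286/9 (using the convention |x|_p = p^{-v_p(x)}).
|286/9|_13 = 1/13

Step 1 — compute v_13(x) by factoring powers of 13 out of the numerator and denominator: v_13(286/9) = 1. Step 2 — apply |x|_p = p^{-v_p(x)} = 13^{-1} = 1/13.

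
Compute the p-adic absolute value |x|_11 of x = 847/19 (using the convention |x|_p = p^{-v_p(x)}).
|847/19|_11 = 1/121

Step 1 — compute v_11(x) by factoring powers of 11 out of the numerator and denominator: v_11(847/19) = 2. Step 2 — apply |x|_p = p^{-v_p(x)} = 11^{-2} = 1/121.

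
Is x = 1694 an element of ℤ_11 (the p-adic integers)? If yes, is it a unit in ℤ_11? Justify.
x ∈ ℤ_11 but not a unit; v_11(x) = 2 > 0

ℤ_11 = {x ∈ ℚ_11 : v_11(x) ≥ 0} and ℤ_11^× = {x ∈ ℤ_11 : v_11(x) = 0}. Here v_11(1694) = v_11(num) − v_11(den) = 2; compare against these criteria.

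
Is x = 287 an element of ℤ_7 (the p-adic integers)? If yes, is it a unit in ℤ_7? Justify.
x ∈ ℤ_7 but not a unit; v_7(x) = 1 > 0

ℤ_7 = {x ∈ ℚ_7 : v_7(x) ≥ 0} and ℤ_7^× = {x ∈ ℤ_7 : v_7(x) = 0}. Here v_7(287) = v_7(num) − v_7(den) = 1; compare against these criteria.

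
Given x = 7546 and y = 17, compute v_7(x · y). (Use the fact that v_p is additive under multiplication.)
v_7(128282) = 3

v_p(x) = 3 (factor: 7546 = 7^3 · 22); v_p(y) = 0 (factor: 17 = 7^0 · 17). Additivity: v_p(xy) = v_p(x) + v_p(y) = 3 + 0 = 3. (Direct check: xy = 128282 = 7^3 · (374).)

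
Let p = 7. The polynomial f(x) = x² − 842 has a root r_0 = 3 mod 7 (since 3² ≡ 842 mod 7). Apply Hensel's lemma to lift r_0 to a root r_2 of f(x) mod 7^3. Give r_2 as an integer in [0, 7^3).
r_2 = 199 (mod 343)

Hensel's recurrence: r_{i+1} = r_i − f(r_i)·(f′(r_i))^{-1} mod 7^{i+2}, with f′(x) = 2x. Iterate:
  r_0 = 3 (mod 7)
  r_1 = 3 (mod 49)
  r_2 = 199 (mod 343)
Final: r_2 = 199, and one checks f(r_2) ≡ 0 mod 7^3.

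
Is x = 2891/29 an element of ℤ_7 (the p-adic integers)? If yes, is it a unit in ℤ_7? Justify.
x ∈ ℤ_7 but not a unit; v_7(x) = 2 > 0

ℤ_7 = {x ∈ ℚ_7 : v_7(x) ≥ 0} and ℤ_7^× = {x ∈ ℤ_7 : v_7(x) = 0}. Here v_7(2891/29) = v_7(num) − v_7(den) = 2; compare against these criteria.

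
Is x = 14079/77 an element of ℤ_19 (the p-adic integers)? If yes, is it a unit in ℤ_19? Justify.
x ∈ ℤ_19 but not a unit; v_19(x) = 2 > 0

ℤ_19 = {x ∈ ℚ_19 : v_19(x) ≥ 0} and ℤ_19^× = {x ∈ ℤ_19 : v_19(x) = 0}. Here v_19(14079/77) = v_19(num) − v_19(den) = 2; compare against these criteria.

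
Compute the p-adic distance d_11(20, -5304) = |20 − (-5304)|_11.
d_11(20, -5304) = 1/1331

Step 1 — x − y = 20 − (-5304) = 5324. Step 2 — v_11(5324) = 3 (factor: 5324 = (11^3 · 4); the sign does not affect v_p). Step 3 — |x − y|_11 = 11^{-3} = 1/1331.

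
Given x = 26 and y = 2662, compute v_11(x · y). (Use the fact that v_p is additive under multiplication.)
v_11(69212) = 3

v_p(x) = 0 (factor: 26 = 11^0 · 26); v_p(y) = 3 (factor: 2662 = 11^3 · 2). Additivity: v_p(xy) = v_p(x) + v_p(y) = 0 + 3 = 3. (Direct check: xy = 69212 = 11^3 · (52).)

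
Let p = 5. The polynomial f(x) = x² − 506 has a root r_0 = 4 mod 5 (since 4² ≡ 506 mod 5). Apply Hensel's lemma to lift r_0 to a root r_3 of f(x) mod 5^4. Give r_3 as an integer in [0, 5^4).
r_3 = 484 (mod 625)

Hensel's recurrence: r_{i+1} = r_i − f(r_i)·(f′(r_i))^{-1} mod 5^{i+2}, with f′(x) = 2x. Iterate:
  r_0 = 4 (mod 5)
  r_1 = 9 (mod 25)
  r_2 = 109 (mod 125)
  r_3 = 484 (mod 625)
Final: r_3 = 484, and one checks f(r_3) ≡ 0 mod 5^4.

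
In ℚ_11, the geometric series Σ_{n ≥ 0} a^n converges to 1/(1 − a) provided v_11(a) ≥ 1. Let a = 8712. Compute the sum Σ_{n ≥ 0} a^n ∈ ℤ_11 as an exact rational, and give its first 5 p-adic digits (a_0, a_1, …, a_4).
Σ a^n = 1/(1 − a) = -1/8711;  first 5 digits = (1, 0, 6, 6, 3)

v_11(a) = 2 ≥ 1, so the series converges in ℤ_11 to 1/(1 − a) = 1/(1 − 8712) = -1/8711. Expand this rational in ℤ_11: compute digits iteratively via d_i = x_i mod 11, x_{i+1} = (x_i − d_i)/11. The first 5 digits are (1, 0, 6, 6, 3).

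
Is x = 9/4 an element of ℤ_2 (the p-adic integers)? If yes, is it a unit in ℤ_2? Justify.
x ∉ ℤ_2 (v_2(x) = -2 < 0)

ℤ_2 = {x ∈ ℚ_2 : v_2(x) ≥ 0} and ℤ_2^× = {x ∈ ℤ_2 : v_2(x) = 0}. Here v_2(9/4) = v_2(num) − v_2(den) = -2; compare against these criteria.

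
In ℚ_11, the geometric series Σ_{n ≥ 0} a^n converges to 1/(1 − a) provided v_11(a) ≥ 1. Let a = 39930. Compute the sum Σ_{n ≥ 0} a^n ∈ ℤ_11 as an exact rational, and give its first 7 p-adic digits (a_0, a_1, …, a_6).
Σ a^n = 1/(1 − a) = -1/39929;  first 7 digits = (1, 0, 0, 8, 2, 0, 9)

v_11(a) = 3 ≥ 1, so the series converges in ℤ_11 to 1/(1 − a) = 1/(1 − 39930) = -1/39929. Expand this rational in ℤ_11: compute digits iteratively via d_i = x_i mod 11, x_{i+1} = (x_i − d_i)/11. The first 7 digits are (1, 0, 0, 8, 2, 0, 9).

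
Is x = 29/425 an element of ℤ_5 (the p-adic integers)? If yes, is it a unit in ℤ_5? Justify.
x ∉ ℤ_5 (v_5(x) = -2 < 0)

ℤ_5 = {x ∈ ℚ_5 : v_5(x) ≥ 0} and ℤ_5^× = {x ∈ ℤ_5 : v_5(x) = 0}. Here v_5(29/425) = v_5(num) − v_5(den) = -2; compare against these criteria.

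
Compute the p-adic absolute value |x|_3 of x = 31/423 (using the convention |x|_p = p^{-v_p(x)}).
|31/423|_3 = 9

Step 1 — compute v_3(x) by factoring powers of 3 out of the numerator and denominator: v_3(31/423) = -2. Step 2 — apply |x|_p = p^{-v_p(x)} = 3^{2} = 9.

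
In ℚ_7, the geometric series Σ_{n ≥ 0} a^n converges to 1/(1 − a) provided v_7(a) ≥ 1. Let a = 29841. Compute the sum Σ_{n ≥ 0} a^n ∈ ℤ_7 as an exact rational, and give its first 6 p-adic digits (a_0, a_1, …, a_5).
Σ a^n = 1/(1 − a) = -1/29840;  first 6 digits = (1, 0, 0, 3, 5, 1)

v_7(a) = 3 ≥ 1, so the series converges in ℤ_7 to 1/(1 − a) = 1/(1 − 29841) = -1/29840. Expand this rational in ℤ_7: compute digits iteratively via d_i = x_i mod 7, x_{i+1} = (x_i − d_i)/7. The first 6 digits are (1, 0, 0, 3, 5, 1).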